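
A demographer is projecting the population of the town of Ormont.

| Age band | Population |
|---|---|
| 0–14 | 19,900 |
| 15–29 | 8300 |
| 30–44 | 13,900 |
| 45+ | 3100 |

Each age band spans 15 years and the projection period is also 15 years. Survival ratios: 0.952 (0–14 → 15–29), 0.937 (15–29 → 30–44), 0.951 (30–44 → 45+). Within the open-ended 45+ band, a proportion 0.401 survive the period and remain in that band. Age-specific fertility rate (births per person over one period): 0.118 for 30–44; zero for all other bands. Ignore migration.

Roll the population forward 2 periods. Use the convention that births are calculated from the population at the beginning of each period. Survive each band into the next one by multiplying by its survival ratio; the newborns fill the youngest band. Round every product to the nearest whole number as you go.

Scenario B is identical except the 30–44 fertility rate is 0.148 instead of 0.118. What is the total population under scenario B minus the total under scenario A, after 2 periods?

— Period 1 —
Births: 13900 * 0.118 = 1640
15–29: 19900 * 0.952 = 18945
30–44: 8300 * 0.937 = 7777
45+: 13900 * 0.951 + 3100 * 0.401 = 13219 + 1243 = 14462
Population now: 0–14=1640, 15–29=18945, 30–44=7777, 45+=14462
— Period 2 —
Births: 7777 * 0.118 = 918
15–29: 1640 * 0.952 = 1561
30–44: 18945 * 0.937 = 17751
45+: 7777 * 0.951 + 14462 * 0.401 = 7396 + 5799 = 13195
Population now: 0–14=918, 15–29=1561, 30–44=17751, 45+=13195
Scenario A total after 2 periods: 33425
Scenario B projection —
— Period 1 —
Births: 13900 * 0.148 = 2057
15–29: 19900 * 0.952 = 18945
30–44: 8300 * 0.937 = 7777
45+: 13900 * 0.951 + 3100 * 0.401 = 13219 + 1243 = 14462
Population now: 0–14=2057, 15–29=18945, 30–44=7777, 45+=14462
— Period 2 —
Births: 7777 * 0.148 = 1151
15–29: 2057 * 0.952 = 1958
30–44: 18945 * 0.937 = 17751
45+: 7777 * 0.951 + 14462 * 0.401 = 7396 + 5799 = 13195
Population now: 0–14=1151, 15–29=1958, 30–44=17751, 45+=13195
Scenario B total after 2 periods: 34055
Difference B − A = 34055 − 33425 = 630

630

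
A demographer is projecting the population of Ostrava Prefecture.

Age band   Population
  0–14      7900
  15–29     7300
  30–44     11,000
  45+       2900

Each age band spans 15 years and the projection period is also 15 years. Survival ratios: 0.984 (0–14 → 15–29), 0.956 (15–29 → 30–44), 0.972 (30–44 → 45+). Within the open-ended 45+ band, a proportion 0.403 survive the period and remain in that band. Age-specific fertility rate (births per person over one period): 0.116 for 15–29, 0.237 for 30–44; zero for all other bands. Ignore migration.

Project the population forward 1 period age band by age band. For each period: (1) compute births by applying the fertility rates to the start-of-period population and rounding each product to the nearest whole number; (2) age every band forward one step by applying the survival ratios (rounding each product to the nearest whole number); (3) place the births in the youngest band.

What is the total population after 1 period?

After projecting period 1:
Births: 7300 * 0.116 = 847  |  11000 * 0.237 = 2607 ⇒ total 3454
15–29: 7900 * 0.984 = 7774
30–44: 7300 * 0.956 = 6979
45+: 11000 * 0.972 + 2900 * 0.403 = 10692 + 1169 = 11861
Giving 3454 / 7774 / 6979 / 11861.
Total after period 1: 3454 + 7774 + 6979 + 11861 = 30068

30068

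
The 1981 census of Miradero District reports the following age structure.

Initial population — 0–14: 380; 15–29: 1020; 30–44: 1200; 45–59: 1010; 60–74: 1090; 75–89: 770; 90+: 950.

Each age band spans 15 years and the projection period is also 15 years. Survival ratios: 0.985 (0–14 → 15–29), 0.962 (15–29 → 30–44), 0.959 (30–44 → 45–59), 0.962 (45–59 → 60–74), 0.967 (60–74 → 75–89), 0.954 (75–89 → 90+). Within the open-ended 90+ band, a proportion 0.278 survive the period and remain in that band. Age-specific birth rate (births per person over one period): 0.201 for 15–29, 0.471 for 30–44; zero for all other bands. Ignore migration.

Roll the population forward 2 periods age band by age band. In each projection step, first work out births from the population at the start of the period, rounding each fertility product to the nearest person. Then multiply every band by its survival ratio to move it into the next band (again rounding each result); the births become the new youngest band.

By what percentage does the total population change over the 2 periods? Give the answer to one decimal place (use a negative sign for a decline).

(Bands numbered youngest = 1 to oldest = 7.)
After projecting period 1:
Births: 1020 × 0.201 = 205  |  1200 × 0.471 = 565 → total 770
Band 2: 380 × 0.985 = 374
Band 3: 1020 × 0.962 = 981
Band 4: 1200 × 0.959 = 1151
Band 5: 1010 × 0.962 = 972
Band 6: 1090 × 0.967 = 1054
Band 7: 770 × 0.954 + 950 × 0.278 = 735 + 264 = 999
End of period: [770, 374, 981, 1151, 972, 1054, 999]
After projecting period 2:
Births: 374 × 0.201 = 75  |  981 × 0.471 = 462 → total 537
Band 2: 770 × 0.985 = 758
Band 3: 374 × 0.962 = 360
Band 4: 981 × 0.959 = 941
Band 5: 1151 × 0.962 = 1107
Band 6: 972 × 0.967 = 940
Band 7: 1054 × 0.954 + 999 × 0.278 = 1006 + 278 = 1284
End of period: [537, 758, 360, 941, 1107, 940, 1284]
Total: 6420 → 5927; change = -493; percentage change = -7.7%

-7.7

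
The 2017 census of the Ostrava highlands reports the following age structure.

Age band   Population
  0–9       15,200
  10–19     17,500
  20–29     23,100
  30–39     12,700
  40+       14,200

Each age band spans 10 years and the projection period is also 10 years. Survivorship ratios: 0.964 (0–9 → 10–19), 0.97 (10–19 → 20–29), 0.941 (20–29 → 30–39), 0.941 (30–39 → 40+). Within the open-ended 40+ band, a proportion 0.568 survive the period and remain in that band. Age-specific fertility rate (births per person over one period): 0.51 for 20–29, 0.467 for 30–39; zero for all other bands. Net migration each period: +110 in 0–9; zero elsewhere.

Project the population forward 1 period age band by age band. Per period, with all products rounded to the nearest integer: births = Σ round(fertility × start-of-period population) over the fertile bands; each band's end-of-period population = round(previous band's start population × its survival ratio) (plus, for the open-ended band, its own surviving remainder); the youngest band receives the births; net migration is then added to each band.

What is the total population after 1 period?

Numbering the bands 1..5 from youngest to oldest:
— Period 1 —
Births: 23100 * 0.51 = 11781 ; 12700 * 0.467 = 5931 — total 17712
Band 2: 15200 * 0.964 = 14653
Band 3: 17500 * 0.97 = 16975
Band 4: 23100 * 0.941 = 21737
Band 5: 12700 * 0.941 + 14200 * 0.568 = 11951 + 8066 = 20017
Net migration: Band 1 + 110 → 17822
End of period: [17822, 14653, 16975, 21737, 20017]
Total after period 1: 17822 + 14653 + 16975 + 21737 + 20017 = 91204

91204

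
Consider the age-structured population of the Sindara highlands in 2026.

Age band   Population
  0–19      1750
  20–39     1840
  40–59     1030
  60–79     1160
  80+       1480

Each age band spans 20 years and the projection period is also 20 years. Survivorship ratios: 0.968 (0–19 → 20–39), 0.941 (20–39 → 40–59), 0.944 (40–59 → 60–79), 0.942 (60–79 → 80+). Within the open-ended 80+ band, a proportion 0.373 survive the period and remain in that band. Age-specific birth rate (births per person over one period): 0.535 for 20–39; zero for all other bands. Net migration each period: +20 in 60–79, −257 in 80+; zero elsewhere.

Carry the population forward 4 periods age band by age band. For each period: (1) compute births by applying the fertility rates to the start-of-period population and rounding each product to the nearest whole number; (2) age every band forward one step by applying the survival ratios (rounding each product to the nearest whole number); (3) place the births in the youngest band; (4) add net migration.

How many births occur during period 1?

984

Let group 1 be 0–19 through group 5 = 80+.
Period 1:
Births: 1840 × 0.535 = 984
Group 2: 1750 × 0.968 = 1694
Group 3: 1840 × 0.941 = 1731
Group 4: 1030 × 0.944 = 972
Group 5: 1160 × 0.942 + 1480 × 0.373 = 1093 + 552 = 1645
Net migration: Group 4 + 20 → 992; Group 5 − 257 → 1388
End of period: [984, 1694, 1731, 992, 1388]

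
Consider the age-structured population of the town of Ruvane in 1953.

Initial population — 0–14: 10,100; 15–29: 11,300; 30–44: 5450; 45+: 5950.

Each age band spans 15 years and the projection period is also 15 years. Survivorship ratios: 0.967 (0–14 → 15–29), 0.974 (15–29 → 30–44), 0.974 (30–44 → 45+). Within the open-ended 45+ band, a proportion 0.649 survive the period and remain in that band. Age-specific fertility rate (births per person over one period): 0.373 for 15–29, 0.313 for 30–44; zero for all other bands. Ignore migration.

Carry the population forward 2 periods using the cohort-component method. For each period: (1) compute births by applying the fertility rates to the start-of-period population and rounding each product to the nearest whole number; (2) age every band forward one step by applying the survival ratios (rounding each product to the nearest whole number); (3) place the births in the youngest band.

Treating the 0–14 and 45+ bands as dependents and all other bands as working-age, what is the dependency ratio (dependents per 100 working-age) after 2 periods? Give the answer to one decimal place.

155.9

Numbering the groups 1..4 from youngest to oldest:
Period 1.
Births: 11300 × 0.373 = 4215, 5450 × 0.313 = 1706 → 5921
Group 2: 10100 × 0.967 = 9767
Group 3: 11300 × 0.974 = 11006
Group 4: 5450 × 0.974 + 5950 × 0.649 = 5308 + 3862 = 9170
End of period: [5921, 9767, 11006, 9170]
Period 2.
Births: 9767 × 0.373 = 3643, 11006 × 0.313 = 3445 → 7088
Group 2: 5921 × 0.967 = 5726
Group 3: 9767 × 0.974 = 9513
Group 4: 11006 × 0.974 + 9170 × 0.649 = 10720 + 5951 = 16671
End of period: [7088, 5726, 9513, 16671]
Dependents (band 0–14 + band 45+) = 7088 + 16671 = 23759; working-age = 15239; ratio = 23759/15239 × 100 = 155.9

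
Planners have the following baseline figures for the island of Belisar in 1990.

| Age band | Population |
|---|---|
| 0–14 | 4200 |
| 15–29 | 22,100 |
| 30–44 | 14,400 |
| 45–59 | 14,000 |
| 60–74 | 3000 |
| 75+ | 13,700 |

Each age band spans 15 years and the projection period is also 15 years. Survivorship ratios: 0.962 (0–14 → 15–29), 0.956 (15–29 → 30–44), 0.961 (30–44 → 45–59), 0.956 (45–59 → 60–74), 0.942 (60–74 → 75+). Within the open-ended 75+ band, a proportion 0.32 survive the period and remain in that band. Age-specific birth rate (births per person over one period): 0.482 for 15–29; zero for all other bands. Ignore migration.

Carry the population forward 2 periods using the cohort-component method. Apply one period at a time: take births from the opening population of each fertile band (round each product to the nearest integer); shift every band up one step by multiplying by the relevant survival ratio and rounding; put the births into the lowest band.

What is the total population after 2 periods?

Call the bands 1 to 6, youngest first.
Period 1.
Births: 22100 × 0.482 = 10652
Band 2: 4200 × 0.962 = 4040
Band 3: 22100 × 0.956 = 21128
Band 4: 14400 × 0.961 = 13838
Band 5: 14000 × 0.956 = 13384
Band 6: 3000 × 0.942 + 13700 × 0.32 = 2826 + 4384 = 7210
Giving 10652 / 4040 / 21128 / 13838 / 13384 / 7210.
Period 2.
Births: 4040 × 0.482 = 1947
Band 2: 10652 × 0.962 = 10247
Band 3: 4040 × 0.956 = 3862
Band 4: 21128 × 0.961 = 20304
Band 5: 13838 × 0.956 = 13229
Band 6: 13384 × 0.942 + 7210 × 0.32 = 12608 + 2307 = 14915
Giving 1947 / 10247 / 3862 / 20304 / 13229 / 14915.
Total after period 2: 1947 + 10247 + 3862 + 20304 + 13229 + 14915 = 64504

64504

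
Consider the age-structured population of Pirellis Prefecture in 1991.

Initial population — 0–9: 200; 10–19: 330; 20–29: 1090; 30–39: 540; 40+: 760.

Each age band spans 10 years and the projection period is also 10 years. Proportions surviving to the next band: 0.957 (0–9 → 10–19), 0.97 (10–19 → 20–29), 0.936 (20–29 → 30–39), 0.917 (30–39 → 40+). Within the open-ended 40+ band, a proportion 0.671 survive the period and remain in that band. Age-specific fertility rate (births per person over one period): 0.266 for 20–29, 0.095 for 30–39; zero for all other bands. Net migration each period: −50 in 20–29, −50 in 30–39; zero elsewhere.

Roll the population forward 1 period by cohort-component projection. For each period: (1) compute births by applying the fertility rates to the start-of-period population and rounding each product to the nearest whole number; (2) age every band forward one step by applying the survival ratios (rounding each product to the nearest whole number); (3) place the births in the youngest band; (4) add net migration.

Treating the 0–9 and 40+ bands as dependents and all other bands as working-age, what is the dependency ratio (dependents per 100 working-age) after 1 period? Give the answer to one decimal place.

94.1

Call the bands 1 to 5, youngest first.
[period 1]
Births: 1090 × 0.266 = 290 ; 540 × 0.095 = 51 — total 341
Band 2: 200 × 0.957 = 191
Band 3: 330 × 0.97 = 320
Band 4: 1090 × 0.936 = 1020
Band 5: 540 × 0.917 + 760 × 0.671 = 495 + 510 = 1005
Net migration: Band 3 − 50 → 270; Band 4 − 50 → 970
Population now: 0–9=341, 10–19=191, 20–29=270, 30–39=970, 40+=1005
Dependents (band 0–9 + band 40+) = 341 + 1005 = 1346; working-age = 1431; ratio = 1346/1431 × 100 = 94.1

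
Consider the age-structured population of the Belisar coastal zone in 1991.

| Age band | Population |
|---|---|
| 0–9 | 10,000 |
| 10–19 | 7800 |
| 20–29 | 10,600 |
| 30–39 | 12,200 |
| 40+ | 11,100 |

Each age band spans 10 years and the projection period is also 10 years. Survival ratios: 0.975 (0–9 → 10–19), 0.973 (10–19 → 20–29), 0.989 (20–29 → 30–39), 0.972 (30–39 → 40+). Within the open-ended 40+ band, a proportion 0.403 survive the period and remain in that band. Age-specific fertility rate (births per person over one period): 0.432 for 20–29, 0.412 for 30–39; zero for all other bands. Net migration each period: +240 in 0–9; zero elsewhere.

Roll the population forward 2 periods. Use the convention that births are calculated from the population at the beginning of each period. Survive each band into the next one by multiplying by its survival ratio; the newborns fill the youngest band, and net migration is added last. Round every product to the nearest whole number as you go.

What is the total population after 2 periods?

(Bands numbered youngest = 1 to oldest = 5.)
[period 1]
Births: 10600 × 0.432 = 4579 ; 12200 × 0.412 = 5026 → 9605
Band 2: 10000 × 0.975 = 9750
Band 3: 7800 × 0.973 = 7589
Band 4: 10600 × 0.989 = 10483
Band 5: 12200 × 0.972 + 11100 × 0.403 = 11858 + 4473 = 16331
Net migration: Band 1 + 240 → 9845
→ [9845, 9750, 7589, 10483, 16331]
[period 2]
Births: 7589 × 0.432 = 3278 ; 10483 × 0.412 = 4319 → 7597
Band 2: 9845 × 0.975 = 9599
Band 3: 9750 × 0.973 = 9487
Band 4: 7589 × 0.989 = 7506
Band 5: 10483 × 0.972 + 16331 × 0.403 = 10189 + 6581 = 16770
Net migration: Band 1 + 240 → 7837
→ [7837, 9599, 9487, 7506, 16770]
Total after period 2: 7837 + 9599 + 9487 + 7506 + 16770 = 51199

51199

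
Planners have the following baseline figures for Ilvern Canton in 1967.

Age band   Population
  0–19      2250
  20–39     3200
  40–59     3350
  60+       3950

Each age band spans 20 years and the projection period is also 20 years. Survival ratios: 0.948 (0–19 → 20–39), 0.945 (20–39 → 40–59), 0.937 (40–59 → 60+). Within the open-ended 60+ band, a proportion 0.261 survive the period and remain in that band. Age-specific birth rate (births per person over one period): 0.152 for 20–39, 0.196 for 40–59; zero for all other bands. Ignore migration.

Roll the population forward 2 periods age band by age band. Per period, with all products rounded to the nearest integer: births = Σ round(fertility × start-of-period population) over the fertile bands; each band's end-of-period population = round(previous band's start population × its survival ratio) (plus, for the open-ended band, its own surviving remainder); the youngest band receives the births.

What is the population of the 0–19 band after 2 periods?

917

Call the bands 1 to 4, youngest first.
After projecting period 1:
Births: 3200 × 0.152 = 486  |  3350 × 0.196 = 657 → 1143
Band 2: 2250 × 0.948 = 2133
Band 3: 3200 × 0.945 = 3024
Band 4: 3350 × 0.937 + 3950 × 0.261 = 3139 + 1031 = 4170
Giving 1143 / 2133 / 3024 / 4170.
After projecting period 2:
Births: 2133 × 0.152 = 324  |  3024 × 0.196 = 593 → 917
Band 2: 1143 × 0.948 = 1084
Band 3: 2133 × 0.945 = 2016
Band 4: 3024 × 0.937 + 4170 × 0.261 = 2833 + 1088 = 3921
Giving 917 / 1084 / 2016 / 3921.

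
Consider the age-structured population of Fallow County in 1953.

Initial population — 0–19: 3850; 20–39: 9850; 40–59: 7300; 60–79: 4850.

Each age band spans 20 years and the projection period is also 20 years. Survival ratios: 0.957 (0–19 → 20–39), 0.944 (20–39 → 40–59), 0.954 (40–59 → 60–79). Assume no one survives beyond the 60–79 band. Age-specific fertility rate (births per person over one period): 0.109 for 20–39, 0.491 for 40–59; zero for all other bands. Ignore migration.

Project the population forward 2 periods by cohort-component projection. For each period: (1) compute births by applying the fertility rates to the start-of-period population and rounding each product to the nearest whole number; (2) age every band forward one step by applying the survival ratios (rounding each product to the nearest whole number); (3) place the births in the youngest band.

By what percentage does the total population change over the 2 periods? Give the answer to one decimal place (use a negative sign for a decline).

-15.8

— Period 1 —
Births: 9850 × 0.109 = 1074 ; 7300 × 0.491 = 3584 ⇒ total 4658
20–39: 3850 × 0.957 = 3684
40–59: 9850 × 0.944 = 9298
60–79: 7300 × 0.954 = 6964
Population now: 0–19=4658, 20–39=3684, 40–59=9298, 60–79=6964
— Period 2 —
Births: 3684 × 0.109 = 402 ; 9298 × 0.491 = 4565 ⇒ total 4967
20–39: 4658 × 0.957 = 4458
40–59: 3684 × 0.944 = 3478
60–79: 9298 × 0.954 = 8870
Population now: 0–19=4967, 20–39=4458, 40–59=3478, 60–79=8870
Total: 25850 → 21773; change = -4077; percentage change = -15.8%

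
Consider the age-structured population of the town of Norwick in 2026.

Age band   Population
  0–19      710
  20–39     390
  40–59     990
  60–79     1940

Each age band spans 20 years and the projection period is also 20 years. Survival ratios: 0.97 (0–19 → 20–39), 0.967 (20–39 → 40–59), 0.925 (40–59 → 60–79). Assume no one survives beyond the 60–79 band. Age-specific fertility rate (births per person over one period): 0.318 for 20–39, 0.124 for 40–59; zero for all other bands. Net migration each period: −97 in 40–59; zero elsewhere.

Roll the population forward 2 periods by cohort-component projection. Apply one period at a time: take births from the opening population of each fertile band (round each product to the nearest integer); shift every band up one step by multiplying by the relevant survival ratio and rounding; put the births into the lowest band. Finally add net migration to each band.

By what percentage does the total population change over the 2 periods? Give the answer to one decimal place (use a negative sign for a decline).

-67.2

Call the bands 1 to 4, youngest first.
Period 1:
Births: 390 × 0.318 = 124, 990 × 0.124 = 123 → 247
Band 2: 710 × 0.97 = 689
Band 3: 390 × 0.967 = 377
Band 4: 990 × 0.925 = 916
Net migration: Band 3 − 97 → 280
Giving 247 / 689 / 280 / 916.
Period 2:
Births: 689 × 0.318 = 219, 280 × 0.124 = 35 → 254
Band 2: 247 × 0.97 = 240
Band 3: 689 × 0.967 = 666
Band 4: 280 × 0.925 = 259
Net migration: Band 3 − 97 → 569
Giving 254 / 240 / 569 / 259.
Total: 4030 → 1322; change = -2708; percentage change = -67.2%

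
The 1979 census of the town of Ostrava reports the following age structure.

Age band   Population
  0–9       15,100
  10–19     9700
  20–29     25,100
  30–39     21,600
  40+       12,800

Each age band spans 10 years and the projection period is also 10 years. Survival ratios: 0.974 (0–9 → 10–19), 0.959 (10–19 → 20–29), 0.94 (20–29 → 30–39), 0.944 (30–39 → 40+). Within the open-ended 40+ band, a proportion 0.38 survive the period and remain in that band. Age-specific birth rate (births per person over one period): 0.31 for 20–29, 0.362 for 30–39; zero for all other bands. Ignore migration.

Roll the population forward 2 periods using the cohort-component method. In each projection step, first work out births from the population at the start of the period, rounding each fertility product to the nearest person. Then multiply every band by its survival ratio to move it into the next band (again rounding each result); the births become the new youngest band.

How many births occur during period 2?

Period 1:
Births: 25100 × 0.31 = 7781, 21600 × 0.362 = 7819 ⇒ total 15600
10–19: 15100 × 0.974 = 14707
20–29: 9700 × 0.959 = 9302
30–39: 25100 × 0.94 = 23594
40+: 21600 × 0.944 + 12800 × 0.38 = 20390 + 4864 = 25254
→ [15600, 14707, 9302, 23594, 25254]
Period 2:
Births: 9302 × 0.31 = 2884, 23594 × 0.362 = 8541 ⇒ total 11425
10–19: 15600 × 0.974 = 15194
20–29: 14707 × 0.959 = 14104
30–39: 9302 × 0.94 = 8744
40+: 23594 × 0.944 + 25254 × 0.38 = 22273 + 9597 = 31870
→ [11425, 15194, 14104, 8744, 31870]

11425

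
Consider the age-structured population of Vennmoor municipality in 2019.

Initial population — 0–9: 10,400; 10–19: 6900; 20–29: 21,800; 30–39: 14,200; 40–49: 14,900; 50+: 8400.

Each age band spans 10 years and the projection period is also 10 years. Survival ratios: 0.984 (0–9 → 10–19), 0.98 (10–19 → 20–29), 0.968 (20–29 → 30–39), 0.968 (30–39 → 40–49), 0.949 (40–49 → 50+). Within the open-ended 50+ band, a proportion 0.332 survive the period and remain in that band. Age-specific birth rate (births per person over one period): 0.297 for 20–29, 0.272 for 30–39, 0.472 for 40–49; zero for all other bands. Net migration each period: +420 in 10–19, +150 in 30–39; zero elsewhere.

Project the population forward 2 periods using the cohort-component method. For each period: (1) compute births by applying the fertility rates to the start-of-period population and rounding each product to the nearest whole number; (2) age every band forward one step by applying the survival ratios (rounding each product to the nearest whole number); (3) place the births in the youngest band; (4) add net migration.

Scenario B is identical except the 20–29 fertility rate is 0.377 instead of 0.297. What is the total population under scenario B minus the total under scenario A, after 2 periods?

Numbering the bands 1..6 from youngest to oldest:
Period 1:
Births: 21800 * 0.297 = 6475  |  14200 * 0.272 = 3862  |  14900 * 0.472 = 7033 ⇒ total 17370
Band 2: 10400 * 0.984 = 10234
Band 3: 6900 * 0.98 = 6762
Band 4: 21800 * 0.968 = 21102
Band 5: 14200 * 0.968 = 13746
Band 6: 14900 * 0.949 + 8400 * 0.332 = 14140 + 2789 = 16929
Net migration: Band 2 + 420 → 10654; Band 4 + 150 → 21252
End of period: [17370, 10654, 6762, 21252, 13746, 16929]
Period 2:
Births: 6762 * 0.297 = 2008  |  21252 * 0.272 = 5781  |  13746 * 0.472 = 6488 ⇒ total 14277
Band 2: 17370 * 0.984 = 17092
Band 3: 10654 * 0.98 = 10441
Band 4: 6762 * 0.968 = 6546
Band 5: 21252 * 0.968 = 20572
Band 6: 13746 * 0.949 + 16929 * 0.332 = 13045 + 5620 = 18665
Net migration: Band 2 + 420 → 17512; Band 4 + 150 → 6696
End of period: [14277, 17512, 10441, 6696, 20572, 18665]
Scenario A total after 2 periods: 88163
Scenario B projection —
Period 1:
Births: 21800 * 0.377 = 8219  |  14200 * 0.272 = 3862  |  14900 * 0.472 = 7033 ⇒ total 19114
Band 2: 10400 * 0.984 = 10234
Band 3: 6900 * 0.98 = 6762
Band 4: 21800 * 0.968 = 21102
Band 5: 14200 * 0.968 = 13746
Band 6: 14900 * 0.949 + 8400 * 0.332 = 14140 + 2789 = 16929
Net migration: Band 2 + 420 → 10654; Band 4 + 150 → 21252
End of period: [19114, 10654, 6762, 21252, 13746, 16929]
Period 2:
Births: 6762 * 0.377 = 2549  |  21252 * 0.272 = 5781  |  13746 * 0.472 = 6488 ⇒ total 14818
Band 2: 19114 * 0.984 = 18808
Band 3: 10654 * 0.98 = 10441
Band 4: 6762 * 0.968 = 6546
Band 5: 21252 * 0.968 = 20572
Band 6: 13746 * 0.949 + 16929 * 0.332 = 13045 + 5620 = 18665
Net migration: Band 2 + 420 → 19228; Band 4 + 150 → 6696
End of period: [14818, 19228, 10441, 6696, 20572, 18665]
Scenario B total after 2 periods: 90420
Difference B − A = 90420 − 88163 = 2257

2257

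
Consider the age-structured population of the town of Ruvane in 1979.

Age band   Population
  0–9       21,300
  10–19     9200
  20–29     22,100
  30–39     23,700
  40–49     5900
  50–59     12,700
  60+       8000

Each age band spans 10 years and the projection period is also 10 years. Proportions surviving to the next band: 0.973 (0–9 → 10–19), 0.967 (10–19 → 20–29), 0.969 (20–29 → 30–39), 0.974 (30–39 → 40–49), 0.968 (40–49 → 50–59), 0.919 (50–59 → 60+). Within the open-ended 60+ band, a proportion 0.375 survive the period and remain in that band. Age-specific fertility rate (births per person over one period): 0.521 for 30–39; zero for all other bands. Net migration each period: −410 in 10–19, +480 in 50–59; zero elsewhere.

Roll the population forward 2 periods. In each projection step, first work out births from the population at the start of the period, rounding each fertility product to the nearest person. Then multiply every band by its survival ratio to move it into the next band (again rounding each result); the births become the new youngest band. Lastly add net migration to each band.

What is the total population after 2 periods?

105902

Numbering the bands 1..7 from youngest to oldest:
— Period 1 —
Births: 23700 × 0.521 = 12348
Band 2: 21300 × 0.973 = 20725
Band 3: 9200 × 0.967 = 8896
Band 4: 22100 × 0.969 = 21415
Band 5: 23700 × 0.974 = 23084
Band 6: 5900 × 0.968 = 5711
Band 7: 12700 × 0.919 + 8000 × 0.375 = 11671 + 3000 = 14671
Net migration: Band 2 − 410 → 20315; Band 6 + 480 → 6191
End of period: [12348, 20315, 8896, 21415, 23084, 6191, 14671]
— Period 2 —
Births: 21415 × 0.521 = 11157
Band 2: 12348 × 0.973 = 12015
Band 3: 20315 × 0.967 = 19645
Band 4: 8896 × 0.969 = 8620
Band 5: 21415 × 0.974 = 20858
Band 6: 23084 × 0.968 = 22345
Band 7: 6191 × 0.919 + 14671 × 0.375 = 5690 + 5502 = 11192
Net migration: Band 2 − 410 → 11605; Band 6 + 480 → 22825
End of period: [11157, 11605, 19645, 8620, 20858, 22825, 11192]
Total after period 2: 11157 + 11605 + 19645 + 8620 + 20858 + 22825 + 11192 = 105902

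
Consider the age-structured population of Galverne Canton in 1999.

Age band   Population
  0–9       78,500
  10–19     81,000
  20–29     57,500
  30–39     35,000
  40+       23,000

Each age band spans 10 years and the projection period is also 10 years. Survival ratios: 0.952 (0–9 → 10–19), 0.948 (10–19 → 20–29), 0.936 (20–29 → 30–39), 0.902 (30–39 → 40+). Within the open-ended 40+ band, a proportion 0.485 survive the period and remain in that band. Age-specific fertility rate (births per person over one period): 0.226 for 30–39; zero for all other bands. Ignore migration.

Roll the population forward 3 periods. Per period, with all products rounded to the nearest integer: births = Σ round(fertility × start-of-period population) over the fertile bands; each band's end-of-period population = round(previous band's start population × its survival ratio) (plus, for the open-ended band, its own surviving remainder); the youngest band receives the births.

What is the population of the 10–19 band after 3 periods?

Let group 1 be 0–9 through group 5 = 40+.
Period 1:
Births: 35000 * 0.226 = 7910
Group 2: 78500 * 0.952 = 74732
Group 3: 81000 * 0.948 = 76788
Group 4: 57500 * 0.936 = 53820
Group 5: 35000 * 0.902 + 23000 * 0.485 = 31570 + 11155 = 42725
Giving 7910 / 74732 / 76788 / 53820 / 42725.
Period 2:
Births: 53820 * 0.226 = 12163
Group 2: 7910 * 0.952 = 7530
Group 3: 74732 * 0.948 = 70846
Group 4: 76788 * 0.936 = 71874
Group 5: 53820 * 0.902 + 42725 * 0.485 = 48546 + 20722 = 69268
Giving 12163 / 7530 / 70846 / 71874 / 69268.
Period 3:
Births: 71874 * 0.226 = 16244
Group 2: 12163 * 0.952 = 11579
Group 3: 7530 * 0.948 = 7138
Group 4: 70846 * 0.936 = 66312
Group 5: 71874 * 0.902 + 69268 * 0.485 = 64830 + 33595 = 98425
Giving 16244 / 11579 / 7138 / 66312 / 98425.

11579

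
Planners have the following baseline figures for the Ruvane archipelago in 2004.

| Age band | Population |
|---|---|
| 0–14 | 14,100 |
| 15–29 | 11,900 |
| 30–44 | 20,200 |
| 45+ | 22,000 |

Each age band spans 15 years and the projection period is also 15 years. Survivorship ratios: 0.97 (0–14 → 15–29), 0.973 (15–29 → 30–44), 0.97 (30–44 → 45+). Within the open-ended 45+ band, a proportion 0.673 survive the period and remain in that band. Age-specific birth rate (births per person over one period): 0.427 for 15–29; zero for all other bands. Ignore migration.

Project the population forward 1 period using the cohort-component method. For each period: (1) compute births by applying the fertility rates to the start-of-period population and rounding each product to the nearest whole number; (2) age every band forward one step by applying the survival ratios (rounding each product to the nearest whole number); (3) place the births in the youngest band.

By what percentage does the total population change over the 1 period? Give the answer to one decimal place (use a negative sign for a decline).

-5.1

— Period 1 —
Births: 11900 * 0.427 = 5081
15–29: 14100 * 0.97 = 13677
30–44: 11900 * 0.973 = 11579
45+: 20200 * 0.97 + 22000 * 0.673 = 19594 + 14806 = 34400
Giving 5081 / 13677 / 11579 / 34400.
Total: 68200 → 64737; change = -3463; percentage change = -5.1%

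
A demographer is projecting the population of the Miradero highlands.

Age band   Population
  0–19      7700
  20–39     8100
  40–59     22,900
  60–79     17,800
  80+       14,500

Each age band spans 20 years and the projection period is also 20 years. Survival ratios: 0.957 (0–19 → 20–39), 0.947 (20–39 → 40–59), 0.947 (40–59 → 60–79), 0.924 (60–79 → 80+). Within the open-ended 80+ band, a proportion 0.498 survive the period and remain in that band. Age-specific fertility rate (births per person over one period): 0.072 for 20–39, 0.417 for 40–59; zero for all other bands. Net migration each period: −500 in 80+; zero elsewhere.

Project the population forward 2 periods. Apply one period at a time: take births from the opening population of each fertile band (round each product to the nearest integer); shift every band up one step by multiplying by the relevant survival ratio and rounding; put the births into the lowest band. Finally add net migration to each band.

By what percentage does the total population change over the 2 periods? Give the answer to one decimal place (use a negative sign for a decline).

— Period 1 —
Births: 8100 * 0.072 = 583  |  22900 * 0.417 = 9549 ⇒ total 10132
20–39: 7700 * 0.957 = 7369
40–59: 8100 * 0.947 = 7671
60–79: 22900 * 0.947 = 21686
80+: 17800 * 0.924 + 14500 * 0.498 = 16447 + 7221 = 23668
Net migration: 80+ − 500 → 23168
Population now: 0–19=10132, 20–39=7369, 40–59=7671, 60–79=21686, 80+=23168
— Period 2 —
Births: 7369 * 0.072 = 531  |  7671 * 0.417 = 3199 ⇒ total 3730
20–39: 10132 * 0.957 = 9696
40–59: 7369 * 0.947 = 6978
60–79: 7671 * 0.947 = 7264
80+: 21686 * 0.924 + 23168 * 0.498 = 20038 + 11538 = 31576
Net migration: 80+ − 500 → 31076
Population now: 0–19=3730, 20–39=9696, 40–59=6978, 60–79=7264, 80+=31076
Total: 71000 → 58744; change = -12256; percentage change = -17.3%

-17.3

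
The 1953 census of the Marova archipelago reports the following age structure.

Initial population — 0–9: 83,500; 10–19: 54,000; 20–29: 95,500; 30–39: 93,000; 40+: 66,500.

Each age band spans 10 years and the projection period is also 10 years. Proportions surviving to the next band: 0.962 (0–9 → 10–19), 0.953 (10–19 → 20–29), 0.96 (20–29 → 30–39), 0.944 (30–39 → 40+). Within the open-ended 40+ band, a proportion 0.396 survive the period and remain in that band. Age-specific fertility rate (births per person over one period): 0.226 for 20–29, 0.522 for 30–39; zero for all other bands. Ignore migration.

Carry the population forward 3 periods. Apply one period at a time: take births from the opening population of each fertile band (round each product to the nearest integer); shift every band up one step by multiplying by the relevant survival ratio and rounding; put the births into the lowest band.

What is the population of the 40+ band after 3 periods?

(Groups numbered youngest = 1 to oldest = 5.)
[period 1]
Births: 95500 × 0.226 = 21583 ; 93000 × 0.522 = 48546 — total 70129
Group 2: 83500 × 0.962 = 80327
Group 3: 54000 × 0.953 = 51462
Group 4: 95500 × 0.96 = 91680
Group 5: 93000 × 0.944 + 66500 × 0.396 = 87792 + 26334 = 114126
→ [70129, 80327, 51462, 91680, 114126]
[period 2]
Births: 51462 × 0.226 = 11630 ; 91680 × 0.522 = 47857 — total 59487
Group 2: 70129 × 0.962 = 67464
Group 3: 80327 × 0.953 = 76552
Group 4: 51462 × 0.96 = 49404
Group 5: 91680 × 0.944 + 114126 × 0.396 = 86546 + 45194 = 131740
→ [59487, 67464, 76552, 49404, 131740]
[period 3]
Births: 76552 × 0.226 = 17301 ; 49404 × 0.522 = 25789 — total 43090
Group 2: 59487 × 0.962 = 57226
Group 3: 67464 × 0.953 = 64293
Group 4: 76552 × 0.96 = 73490
Group 5: 49404 × 0.944 + 131740 × 0.396 = 46637 + 52169 = 98806
→ [43090, 57226, 64293, 73490, 98806]

98806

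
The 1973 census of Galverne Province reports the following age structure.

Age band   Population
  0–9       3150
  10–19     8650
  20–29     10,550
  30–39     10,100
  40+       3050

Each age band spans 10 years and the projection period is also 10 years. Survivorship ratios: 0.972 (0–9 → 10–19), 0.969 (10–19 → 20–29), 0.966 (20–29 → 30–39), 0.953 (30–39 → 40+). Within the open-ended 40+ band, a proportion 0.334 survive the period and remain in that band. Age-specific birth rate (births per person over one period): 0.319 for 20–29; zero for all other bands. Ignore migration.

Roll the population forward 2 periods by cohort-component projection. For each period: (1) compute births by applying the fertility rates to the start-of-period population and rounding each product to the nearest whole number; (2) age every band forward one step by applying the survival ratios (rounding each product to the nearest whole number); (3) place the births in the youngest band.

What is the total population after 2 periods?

Call the groups 1 to 5, youngest first.
— Period 1 —
Births: 10550 × 0.319 = 3365
Group 2: 3150 × 0.972 = 3062
Group 3: 8650 × 0.969 = 8382
Group 4: 10550 × 0.966 = 10191
Group 5: 10100 × 0.953 + 3050 × 0.334 = 9625 + 1019 = 10644
Population now: 0–9=3365, 10–19=3062, 20–29=8382, 30–39=10191, 40+=10644
— Period 2 —
Births: 8382 × 0.319 = 2674
Group 2: 3365 × 0.972 = 3271
Group 3: 3062 × 0.969 = 2967
Group 4: 8382 × 0.966 = 8097
Group 5: 10191 × 0.953 + 10644 × 0.334 = 9712 + 3555 = 13267
Population now: 0–9=2674, 10–19=3271, 20–29=2967, 30–39=8097, 40+=13267
Total after period 2: 2674 + 3271 + 2967 + 8097 + 13267 = 30276

30276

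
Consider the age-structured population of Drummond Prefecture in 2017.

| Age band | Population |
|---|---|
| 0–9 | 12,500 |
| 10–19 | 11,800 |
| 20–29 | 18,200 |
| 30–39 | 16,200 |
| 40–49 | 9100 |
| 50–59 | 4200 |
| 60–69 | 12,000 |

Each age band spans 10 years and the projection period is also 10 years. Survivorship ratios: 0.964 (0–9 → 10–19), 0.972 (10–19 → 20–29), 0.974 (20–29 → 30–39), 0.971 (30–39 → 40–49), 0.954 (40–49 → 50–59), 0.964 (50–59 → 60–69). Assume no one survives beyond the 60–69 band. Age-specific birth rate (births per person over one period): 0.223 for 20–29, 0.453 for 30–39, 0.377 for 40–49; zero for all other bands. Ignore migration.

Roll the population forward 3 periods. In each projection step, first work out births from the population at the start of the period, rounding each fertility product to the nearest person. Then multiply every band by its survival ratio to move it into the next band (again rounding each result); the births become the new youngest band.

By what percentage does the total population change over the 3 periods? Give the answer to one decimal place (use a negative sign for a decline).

Call the bands 1 to 7, youngest first.
Period 1.
Births: 18200 × 0.223 = 4059, 16200 × 0.453 = 7339, 9100 × 0.377 = 3431 ⇒ total 14829
Band 2: 12500 × 0.964 = 12050
Band 3: 11800 × 0.972 = 11470
Band 4: 18200 × 0.974 = 17727
Band 5: 16200 × 0.971 = 15730
Band 6: 9100 × 0.954 = 8681
Band 7: 4200 × 0.964 = 4049
→ [14829, 12050, 11470, 17727, 15730, 8681, 4049]
Period 2.
Births: 11470 × 0.223 = 2558, 17727 × 0.453 = 8030, 15730 × 0.377 = 5930 ⇒ total 16518
Band 2: 14829 × 0.964 = 14295
Band 3: 12050 × 0.972 = 11713
Band 4: 11470 × 0.974 = 11172
Band 5: 17727 × 0.971 = 17213
Band 6: 15730 × 0.954 = 15006
Band 7: 8681 × 0.964 = 8368
→ [16518, 14295, 11713, 11172, 17213, 15006, 8368]
Period 3.
Births: 11713 × 0.223 = 2612, 11172 × 0.453 = 5061, 17213 × 0.377 = 6489 ⇒ total 14162
Band 2: 16518 × 0.964 = 15923
Band 3: 14295 × 0.972 = 13895
Band 4: 11713 × 0.974 = 11408
Band 5: 11172 × 0.971 = 10848
Band 6: 17213 × 0.954 = 16421
Band 7: 15006 × 0.964 = 14466
→ [14162, 15923, 13895, 11408, 10848, 16421, 14466]
Total: 84000 → 97123; change = 13123; percentage change = 15.6%

15.6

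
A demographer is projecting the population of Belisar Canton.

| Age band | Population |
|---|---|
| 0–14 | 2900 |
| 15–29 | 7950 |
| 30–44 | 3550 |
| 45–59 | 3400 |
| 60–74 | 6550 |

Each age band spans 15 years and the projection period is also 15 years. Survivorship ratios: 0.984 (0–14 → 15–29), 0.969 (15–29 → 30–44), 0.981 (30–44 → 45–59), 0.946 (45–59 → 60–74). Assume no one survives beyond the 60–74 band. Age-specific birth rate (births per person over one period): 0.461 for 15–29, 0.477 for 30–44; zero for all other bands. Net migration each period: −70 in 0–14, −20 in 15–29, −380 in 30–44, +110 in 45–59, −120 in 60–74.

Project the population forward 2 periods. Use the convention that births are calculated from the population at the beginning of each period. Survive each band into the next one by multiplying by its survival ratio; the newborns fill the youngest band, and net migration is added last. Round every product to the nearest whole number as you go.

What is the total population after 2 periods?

22853

Numbering the bands 1..5 from youngest to oldest:
Period 1:
Births: 7950 * 0.461 = 3665  |  3550 * 0.477 = 1693 — total 5358
Band 2: 2900 * 0.984 = 2854
Band 3: 7950 * 0.969 = 7704
Band 4: 3550 * 0.981 = 3483
Band 5: 3400 * 0.946 = 3216
Net migration: Band 1 − 70 → 5288; Band 2 − 20 → 2834; Band 3 − 380 → 7324; Band 4 + 110 → 3593; Band 5 − 120 → 3096
Giving 5288 / 2834 / 7324 / 3593 / 3096.
Period 2:
Births: 2834 * 0.461 = 1306  |  7324 * 0.477 = 3494 — total 4800
Band 2: 5288 * 0.984 = 5203
Band 3: 2834 * 0.969 = 2746
Band 4: 7324 * 0.981 = 7185
Band 5: 3593 * 0.946 = 3399
Net migration: Band 1 − 70 → 4730; Band 2 − 20 → 5183; Band 3 − 380 → 2366; Band 4 + 110 → 7295; Band 5 − 120 → 3279
Giving 4730 / 5183 / 2366 / 7295 / 3279.
Total after period 2: 4730 + 5183 + 2366 + 7295 + 3279 = 22853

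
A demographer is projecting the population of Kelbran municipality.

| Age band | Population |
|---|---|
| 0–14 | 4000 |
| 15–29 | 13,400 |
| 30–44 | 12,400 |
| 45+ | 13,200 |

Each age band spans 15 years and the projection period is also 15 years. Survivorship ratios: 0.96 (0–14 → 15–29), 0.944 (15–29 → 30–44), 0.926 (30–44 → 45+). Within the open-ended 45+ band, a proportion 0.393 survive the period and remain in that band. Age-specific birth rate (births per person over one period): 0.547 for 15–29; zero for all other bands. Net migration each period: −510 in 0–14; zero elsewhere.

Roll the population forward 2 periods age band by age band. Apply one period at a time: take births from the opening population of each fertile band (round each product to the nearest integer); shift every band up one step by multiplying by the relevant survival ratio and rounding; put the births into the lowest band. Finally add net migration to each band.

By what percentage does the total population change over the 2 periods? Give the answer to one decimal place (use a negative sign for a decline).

Numbering the bands 1..4 from youngest to oldest:
After projecting period 1:
Births: 13400 * 0.547 = 7330
Band 2: 4000 * 0.96 = 3840
Band 3: 13400 * 0.944 = 12650
Band 4: 12400 * 0.926 + 13200 * 0.393 = 11482 + 5188 = 16670
Net migration: Band 1 − 510 → 6820
Giving 6820 / 3840 / 12650 / 16670.
After projecting period 2:
Births: 3840 * 0.547 = 2100
Band 2: 6820 * 0.96 = 6547
Band 3: 3840 * 0.944 = 3625
Band 4: 12650 * 0.926 + 16670 * 0.393 = 11714 + 6551 = 18265
Net migration: Band 1 − 510 → 1590
Giving 1590 / 6547 / 3625 / 18265.
Total: 43000 → 30027; change = -12973; percentage change = -30.2%

-30.2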